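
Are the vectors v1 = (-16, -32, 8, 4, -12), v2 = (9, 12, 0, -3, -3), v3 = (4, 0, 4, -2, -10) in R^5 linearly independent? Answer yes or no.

Form the matrix with these vectors as rows and row reduce.
R2 ← R2 + (9/16)·R1: [0, -6, 9/2, -3/4, -39/4]
R3 ← R3 + (1/4)·R1: [0, -8, 6, -1, -13]
R3 ← R3 − (4/3)·R2: [0, 0, 0, 0, 0]
2 nonzero rows, so the 3 vectors span a space of dimension 2.
Since 2 < 3, the vectors are linearly dependent.

no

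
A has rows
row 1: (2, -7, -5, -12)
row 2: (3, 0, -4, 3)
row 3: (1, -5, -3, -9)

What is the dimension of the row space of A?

2

Row reduce to echelon form.
R2 ← R2 − (3/2)·R1: [0, 21/2, 7/2, 21]
R3 ← R3 − (1/2)·R1: [0, -3/2, -1/2, -3]
R3 ← R3 + (1/7)·R2: [0, 0, 0, 0]
Echelon form has 2 nonzero rows, so rank(A) = 2.
The row space has dimension equal to the rank: 2.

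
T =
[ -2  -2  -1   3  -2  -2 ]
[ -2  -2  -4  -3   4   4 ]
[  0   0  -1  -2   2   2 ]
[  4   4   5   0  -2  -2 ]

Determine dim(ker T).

Row reduce to echelon form.
R2 ← R2 − R1: [0, 0, -3, -6, 6, 6]
R4 ← R4 + (2)·R1: [0, 0, 3, 6, -6, -6]
R3 ← R3 − (1/3)·R2: [0, 0, 0, 0, 0, 0]
R4 ← R4 + R2: [0, 0, 0, 0, 0, 0]
2 nonzero rows, so rank(T) = 2.
T has 6 columns; by rank–nullity, nullity = 6 − 2 = 4.

4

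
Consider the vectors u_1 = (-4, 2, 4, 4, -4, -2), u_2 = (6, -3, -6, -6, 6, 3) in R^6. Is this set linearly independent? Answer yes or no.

Form the matrix with these vectors as rows and row reduce.
R2 ← R2 + (3/2)·R1: [0, 0, 0, 0, 0, 0]
1 nonzero row, so the 2 vectors span a space of dimension 1.
Since 1 < 2, the vectors are linearly dependent.

no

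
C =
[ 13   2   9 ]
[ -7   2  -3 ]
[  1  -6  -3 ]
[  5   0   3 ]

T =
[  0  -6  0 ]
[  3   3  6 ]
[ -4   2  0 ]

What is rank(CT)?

First compute CT:
[[-30, -54,  12],
 [ 18,  42,  12],
 [ -6, -30, -36],
 [-12, -24,   0]]
Now row reduce the product.
R2 ← R2 + (3/5)·R1: [0, 48/5, 96/5]
R3 ← R3 − (1/5)·R1: [0, -96/5, -192/5]
R4 ← R4 − (2/5)·R1: [0, -12/5, -24/5]
R3 ← R3 + (2)·R2: [0, 0, 0]
R4 ← R4 + (1/4)·R2: [0, 0, 0]
2 nonzero rows, so rank(CT) = 2.

2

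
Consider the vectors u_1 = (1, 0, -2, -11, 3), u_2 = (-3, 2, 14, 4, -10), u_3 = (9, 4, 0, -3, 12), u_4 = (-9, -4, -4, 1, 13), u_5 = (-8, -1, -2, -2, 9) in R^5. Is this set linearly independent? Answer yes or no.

yes

Form the matrix with these vectors as rows and row reduce.
R2 ← R2 + (3)·R1: [0, 2, 8, -29, -1]
R3 ← R3 − (9)·R1: [0, 4, 18, 96, -15]
R4 ← R4 + (9)·R1: [0, -4, -22, -98, 40]
R5 ← R5 + (8)·R1: [0, -1, -18, -90, 33]
R3 ← R3 − (2)·R2: [0, 0, 2, 154, -13]
R4 ← R4 + (2)·R2: [0, 0, -6, -156, 38]
R5 ← R5 + (1/2)·R2: [0, 0, -14, -209/2, 65/2]
R4 ← R4 + (3)·R3: [0, 0, 0, 306, -1]
R5 ← R5 + (7)·R3: [0, 0, 0, 1947/2, -117/2]
R5 ← R5 − (649/204)·R4: [0, 0, 0, 0, -11285/204]
5 nonzero rows, so the 5 vectors span a space of dimension 5.
Since 5 = 5, the vectors are linearly independent.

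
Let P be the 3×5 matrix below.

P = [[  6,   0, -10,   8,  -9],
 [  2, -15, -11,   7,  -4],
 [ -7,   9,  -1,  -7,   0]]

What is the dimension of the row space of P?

3

Row reduce to echelon form.
R2 ← R2 − (1/3)·R1: [0, -15, -23/3, 13/3, -1]
R3 ← R3 + (7/6)·R1: [0, 9, -38/3, 7/3, -21/2]
R3 ← R3 + (3/5)·R2: [0, 0, -259/15, 74/15, -111/10]
Echelon form has 3 nonzero rows, so rank(P) = 3.
The row space has dimension equal to the rank: 3.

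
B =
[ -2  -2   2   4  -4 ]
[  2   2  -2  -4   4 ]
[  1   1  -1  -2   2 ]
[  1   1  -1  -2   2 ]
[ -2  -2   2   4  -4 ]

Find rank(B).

1

Row reduce to echelon form.
R2 ← R2 + R1: [0, 0, 0, 0, 0]
R3 ← R3 + (1/2)·R1: [0, 0, 0, 0, 0]
R4 ← R4 + (1/2)·R1: [0, 0, 0, 0, 0]
R5 ← R5 − R1: [0, 0, 0, 0, 0]
Echelon form has 1 nonzero row, so rank(B) = 1.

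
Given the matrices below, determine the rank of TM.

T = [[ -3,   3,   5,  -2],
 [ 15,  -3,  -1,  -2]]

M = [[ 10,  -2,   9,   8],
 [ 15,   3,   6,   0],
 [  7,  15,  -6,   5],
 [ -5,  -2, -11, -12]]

2

First compute TM:
[[ 60,  94, -17,  25],
 [108, -50, 145, 139]]
Now row reduce the product.
R2 ← R2 − (9/5)·R1: [0, -1096/5, 878/5, 94]
2 nonzero rows, so rank(TM) = 2.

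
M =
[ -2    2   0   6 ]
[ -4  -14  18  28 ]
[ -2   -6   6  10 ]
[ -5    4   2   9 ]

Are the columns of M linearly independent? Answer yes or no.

yes

Row reduce M to echelon form.
R2 ← R2 − (2)·R1: [0, -18, 18, 16]
R3 ← R3 − R1: [0, -8, 6, 4]
R4 ← R4 − (5/2)·R1: [0, -1, 2, -6]
R3 ← R3 − (4/9)·R2: [0, 0, -2, -28/9]
R4 ← R4 − (1/18)·R2: [0, 0, 1, -62/9]
R4 ← R4 + (1/2)·R3: [0, 0, 0, -76/9]
4 pivots among 4 columns.
Every column is a pivot column, so the columns are linearly independent.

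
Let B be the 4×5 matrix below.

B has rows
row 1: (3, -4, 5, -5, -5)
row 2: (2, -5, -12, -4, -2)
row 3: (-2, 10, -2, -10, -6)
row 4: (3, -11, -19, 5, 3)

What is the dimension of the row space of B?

4

Row reduce to echelon form.
R2 ← R2 − (2/3)·R1: [0, -7/3, -46/3, -2/3, 4/3]
R3 ← R3 + (2/3)·R1: [0, 22/3, 4/3, -40/3, -28/3]
R4 ← R4 − R1: [0, -7, -24, 10, 8]
R3 ← R3 + (22/7)·R2: [0, 0, -328/7, -108/7, -36/7]
R4 ← R4 − (3)·R2: [0, 0, 22, 12, 4]
R4 ← R4 + (77/164)·R3: [0, 0, 0, 195/41, 65/41]
Echelon form has 4 nonzero rows, so rank(B) = 4.
The row space has dimension equal to the rank: 4.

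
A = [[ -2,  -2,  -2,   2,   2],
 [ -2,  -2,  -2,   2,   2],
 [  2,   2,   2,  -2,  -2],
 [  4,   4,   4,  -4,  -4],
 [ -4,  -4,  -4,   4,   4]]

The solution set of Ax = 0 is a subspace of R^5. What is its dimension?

Row reduce to echelon form.
R2 ← R2 − R1: [0, 0, 0, 0, 0]
R3 ← R3 + R1: [0, 0, 0, 0, 0]
R4 ← R4 + (2)·R1: [0, 0, 0, 0, 0]
R5 ← R5 − (2)·R1: [0, 0, 0, 0, 0]
1 nonzero row, so rank(A) = 1.
A has 5 columns; by rank–nullity, nullity = 5 − 1 = 4.

4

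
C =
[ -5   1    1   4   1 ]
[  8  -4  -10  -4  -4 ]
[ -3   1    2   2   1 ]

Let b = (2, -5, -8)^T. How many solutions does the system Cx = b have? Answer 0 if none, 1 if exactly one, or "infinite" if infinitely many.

0

Row reduce the augmented matrix [C | b].
R2 ← R2 + (8/5)·R1: [0, -12/5, -42/5, 12/5, -12/5, -9/5]
R3 ← R3 − (3/5)·R1: [0, 2/5, 7/5, -2/5, 2/5, -46/5]
R3 ← R3 + (1/6)·R2: [0, 0, 0, 0, 0, -19/2]
The echelon form has 3 nonzero rows; the last pivot sits in the augmented column, so rank(C) = 2 but rank([C|b]) = 3.
Since the ranks differ, the system is inconsistent.
It has no solutions.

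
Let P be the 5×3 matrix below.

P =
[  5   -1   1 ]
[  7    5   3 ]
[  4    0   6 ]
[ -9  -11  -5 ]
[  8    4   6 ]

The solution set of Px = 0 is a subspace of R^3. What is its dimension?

0

Row reduce to echelon form.
R2 ← R2 − (7/5)·R1: [0, 32/5, 8/5]
R3 ← R3 − (4/5)·R1: [0, 4/5, 26/5]
R4 ← R4 + (9/5)·R1: [0, -64/5, -16/5]
R5 ← R5 − (8/5)·R1: [0, 28/5, 22/5]
R3 ← R3 − (1/8)·R2: [0, 0, 5]
R4 ← R4 + (2)·R2: [0, 0, 0]
R5 ← R5 − (7/8)·R2: [0, 0, 3]
R5 ← R5 − (3/5)·R3: [0, 0, 0]
3 nonzero rows, so rank(P) = 3.
P has 3 columns; by rank–nullity, nullity = 3 − 3 = 0.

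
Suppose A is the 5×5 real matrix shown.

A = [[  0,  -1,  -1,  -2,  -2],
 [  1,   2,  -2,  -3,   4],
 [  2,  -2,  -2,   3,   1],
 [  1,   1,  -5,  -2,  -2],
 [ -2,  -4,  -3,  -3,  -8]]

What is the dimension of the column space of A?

Row reduce to echelon form.
Swap R1 ↔ R2
R3 ← R3 − (2)·R1: [0, -6, 2, 9, -7]
R4 ← R4 − R1: [0, -1, -3, 1, -6]
R5 ← R5 + (2)·R1: [0, 0, -7, -9, 0]
R3 ← R3 − (6)·R2: [0, 0, 8, 21, 5]
R4 ← R4 − R2: [0, 0, -2, 3, -4]
R4 ← R4 + (1/4)·R3: [0, 0, 0, 33/4, -11/4]
R5 ← R5 + (7/8)·R3: [0, 0, 0, 75/8, 35/8]
R5 ← R5 − (25/22)·R4: [0, 0, 0, 0, 15/2]
Echelon form has 5 nonzero rows, so rank(A) = 5.
The column space has dimension equal to the rank: 5.

5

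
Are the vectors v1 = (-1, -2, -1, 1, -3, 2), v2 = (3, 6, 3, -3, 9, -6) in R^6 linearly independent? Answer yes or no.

no

Form the matrix with these vectors as rows and row reduce.
R2 ← R2 + (3)·R1: [0, 0, 0, 0, 0, 0]
1 nonzero row, so the 2 vectors span a space of dimension 1.
Since 1 < 2, the vectors are linearly dependent.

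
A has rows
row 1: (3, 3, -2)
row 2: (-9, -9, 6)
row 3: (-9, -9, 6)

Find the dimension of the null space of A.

Row reduce to echelon form.
R2 ← R2 + (3)·R1: [0, 0, 0]
R3 ← R3 + (3)·R1: [0, 0, 0]
1 nonzero row, so rank(A) = 1.
A has 3 columns; by rank–nullity, nullity = 3 − 1 = 2.

2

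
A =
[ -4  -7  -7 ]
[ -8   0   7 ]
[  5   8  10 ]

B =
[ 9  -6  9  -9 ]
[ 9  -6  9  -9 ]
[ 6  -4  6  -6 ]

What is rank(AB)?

First compute AB:
[[-141,  94, -141, 141],
 [-30,  20, -30,  30],
 [177, -118, 177, -177]]
Now row reduce the product.
R2 ← R2 − (10/47)·R1: [0, 0, 0, 0]
R3 ← R3 + (59/47)·R1: [0, 0, 0, 0]
1 nonzero row, so rank(AB) = 1.

1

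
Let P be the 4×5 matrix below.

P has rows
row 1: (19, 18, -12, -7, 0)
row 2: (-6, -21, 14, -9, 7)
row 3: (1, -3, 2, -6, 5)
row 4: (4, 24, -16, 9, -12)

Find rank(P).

4

Row reduce to echelon form.
R2 ← R2 + (6/19)·R1: [0, -291/19, 194/19, -213/19, 7]
R3 ← R3 − (1/19)·R1: [0, -75/19, 50/19, -107/19, 5]
R4 ← R4 − (4/19)·R1: [0, 384/19, -256/19, 199/19, -12]
R3 ← R3 − (25/97)·R2: [0, 0, 0, -266/97, 310/97]
R4 ← R4 + (128/97)·R2: [0, 0, 0, -419/97, -268/97]
R4 ← R4 − (419/266)·R3: [0, 0, 0, 0, -1037/133]
Echelon form has 4 nonzero rows, so rank(P) = 4.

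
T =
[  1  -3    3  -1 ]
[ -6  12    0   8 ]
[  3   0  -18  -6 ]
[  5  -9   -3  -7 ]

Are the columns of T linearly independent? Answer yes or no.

no

Row reduce T to echelon form.
R2 ← R2 + (6)·R1: [0, -6, 18, 2]
R3 ← R3 − (3)·R1: [0, 9, -27, -3]
R4 ← R4 − (5)·R1: [0, 6, -18, -2]
R3 ← R3 + (3/2)·R2: [0, 0, 0, 0]
R4 ← R4 + R2: [0, 0, 0, 0]
2 pivots among 4 columns.
Only 2 < 4 pivot columns, so the columns are linearly dependent.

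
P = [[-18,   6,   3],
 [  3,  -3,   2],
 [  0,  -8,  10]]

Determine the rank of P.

Row reduce to echelon form.
R2 ← R2 + (1/6)·R1: [0, -2, 5/2]
R3 ← R3 − (4)·R2: [0, 0, 0]
Echelon form has 2 nonzero rows, so rank(P) = 2.

2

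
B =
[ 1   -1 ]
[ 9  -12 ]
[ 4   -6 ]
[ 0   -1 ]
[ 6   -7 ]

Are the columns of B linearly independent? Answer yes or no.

yes

Row reduce B to echelon form.
R2 ← R2 − (9)·R1: [0, -3]
R3 ← R3 − (4)·R1: [0, -2]
R5 ← R5 − (6)·R1: [0, -1]
R3 ← R3 − (2/3)·R2: [0, 0]
R4 ← R4 − (1/3)·R2: [0, 0]
R5 ← R5 − (1/3)·R2: [0, 0]
2 pivots among 2 columns.
Every column is a pivot column, so the columns are linearly independent.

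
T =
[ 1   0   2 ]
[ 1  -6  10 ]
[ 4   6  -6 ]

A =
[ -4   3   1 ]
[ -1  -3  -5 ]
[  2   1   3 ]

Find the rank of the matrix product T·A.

2

First compute TA:
[[  0,   5,   7],
 [ 22,  31,  61],
 [-34, -12, -44]]
Now row reduce the product.
Swap R1 ↔ R2
R3 ← R3 + (17/11)·R1: [0, 395/11, 553/11]
R3 ← R3 − (79/11)·R2: [0, 0, 0]
2 nonzero rows, so rank(TA) = 2.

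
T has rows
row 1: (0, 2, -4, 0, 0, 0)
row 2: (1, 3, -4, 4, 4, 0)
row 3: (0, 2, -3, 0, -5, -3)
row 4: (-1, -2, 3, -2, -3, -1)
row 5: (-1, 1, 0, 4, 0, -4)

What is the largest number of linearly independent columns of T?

4

Row reduce to echelon form.
Swap R1 ↔ R2
R4 ← R4 + R1: [0, 1, -1, 2, 1, -1]
R5 ← R5 + R1: [0, 4, -4, 8, 4, -4]
R3 ← R3 − R2: [0, 0, 1, 0, -5, -3]
R4 ← R4 − (1/2)·R2: [0, 0, 1, 2, 1, -1]
R5 ← R5 − (2)·R2: [0, 0, 4, 8, 4, -4]
R4 ← R4 − R3: [0, 0, 0, 2, 6, 2]
R5 ← R5 − (4)·R3: [0, 0, 0, 8, 24, 8]
R5 ← R5 − (4)·R4: [0, 0, 0, 0, 0, 0]
Echelon form has 4 nonzero rows, so rank(T) = 4.
The rank gives the maximum number of linearly independent columns: 4.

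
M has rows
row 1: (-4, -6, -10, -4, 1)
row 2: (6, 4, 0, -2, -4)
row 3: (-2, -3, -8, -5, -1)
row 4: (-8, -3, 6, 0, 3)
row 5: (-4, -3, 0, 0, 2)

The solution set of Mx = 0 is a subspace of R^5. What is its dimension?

Row reduce to echelon form.
R2 ← R2 + (3/2)·R1: [0, -5, -15, -8, -5/2]
R3 ← R3 − (1/2)·R1: [0, 0, -3, -3, -3/2]
R4 ← R4 − (2)·R1: [0, 9, 26, 8, 1]
R5 ← R5 − R1: [0, 3, 10, 4, 1]
R4 ← R4 + (9/5)·R2: [0, 0, -1, -32/5, -7/2]
R5 ← R5 + (3/5)·R2: [0, 0, 1, -4/5, -1/2]
R4 ← R4 − (1/3)·R3: [0, 0, 0, -27/5, -3]
R5 ← R5 + (1/3)·R3: [0, 0, 0, -9/5, -1]
R5 ← R5 − (1/3)·R4: [0, 0, 0, 0, 0]
4 nonzero rows, so rank(M) = 4.
M has 5 columns; by rank–nullity, nullity = 5 − 4 = 1.

1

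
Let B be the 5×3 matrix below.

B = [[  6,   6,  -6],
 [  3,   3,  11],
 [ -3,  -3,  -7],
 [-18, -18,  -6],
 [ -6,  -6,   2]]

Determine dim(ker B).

Row reduce to echelon form.
R2 ← R2 − (1/2)·R1: [0, 0, 14]
R3 ← R3 + (1/2)·R1: [0, 0, -10]
R4 ← R4 + (3)·R1: [0, 0, -24]
R5 ← R5 + R1: [0, 0, -4]
R3 ← R3 + (5/7)·R2: [0, 0, 0]
R4 ← R4 + (12/7)·R2: [0, 0, 0]
R5 ← R5 + (2/7)·R2: [0, 0, 0]
2 nonzero rows, so rank(B) = 2.
B has 3 columns; by rank–nullity, nullity = 3 − 2 = 1.

1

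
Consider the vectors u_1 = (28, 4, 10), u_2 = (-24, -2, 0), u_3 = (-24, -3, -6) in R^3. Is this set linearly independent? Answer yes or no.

Form the matrix with these vectors as rows and row reduce.
R2 ← R2 + (6/7)·R1: [0, 10/7, 60/7]
R3 ← R3 + (6/7)·R1: [0, 3/7, 18/7]
R3 ← R3 − (3/10)·R2: [0, 0, 0]
2 nonzero rows, so the 3 vectors span a space of dimension 2.
Since 2 < 3, the vectors are linearly dependent.

no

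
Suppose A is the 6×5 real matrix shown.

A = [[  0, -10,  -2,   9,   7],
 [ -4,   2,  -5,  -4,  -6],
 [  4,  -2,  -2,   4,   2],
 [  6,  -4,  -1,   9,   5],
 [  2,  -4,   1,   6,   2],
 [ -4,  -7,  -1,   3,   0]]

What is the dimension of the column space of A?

5

Row reduce to echelon form.
Swap R1 ↔ R2
R3 ← R3 + R1: [0, 0, -7, 0, -4]
R4 ← R4 + (3/2)·R1: [0, -1, -17/2, 3, -4]
R5 ← R5 + (1/2)·R1: [0, -3, -3/2, 4, -1]
R6 ← R6 − R1: [0, -9, 4, 7, 6]
R4 ← R4 − (1/10)·R2: [0, 0, -83/10, 21/10, -47/10]
R5 ← R5 − (3/10)·R2: [0, 0, -9/10, 13/10, -31/10]
R6 ← R6 − (9/10)·R2: [0, 0, 29/5, -11/10, -3/10]
R4 ← R4 − (83/70)·R3: [0, 0, 0, 21/10, 3/70]
R5 ← R5 − (9/70)·R3: [0, 0, 0, 13/10, -181/70]
R6 ← R6 + (29/35)·R3: [0, 0, 0, -11/10, -253/70]
R5 ← R5 − (13/21)·R4: [0, 0, 0, 0, -128/49]
R6 ← R6 + (11/21)·R4: [0, 0, 0, 0, -176/49]
R6 ← R6 − (11/8)·R5: [0, 0, 0, 0, 0]
Echelon form has 5 nonzero rows, so rank(A) = 5.
The column space has dimension equal to the rank: 5.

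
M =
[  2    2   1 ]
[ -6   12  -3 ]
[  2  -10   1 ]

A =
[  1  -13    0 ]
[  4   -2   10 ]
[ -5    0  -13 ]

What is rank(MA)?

First compute MA:
[[  5, -30,   7],
 [ 57,  54, 159],
 [-43,  -6, -113]]
Now row reduce the product.
R2 ← R2 − (57/5)·R1: [0, 396, 396/5]
R3 ← R3 + (43/5)·R1: [0, -264, -264/5]
R3 ← R3 + (2/3)·R2: [0, 0, 0]
2 nonzero rows, so rank(MA) = 2.

2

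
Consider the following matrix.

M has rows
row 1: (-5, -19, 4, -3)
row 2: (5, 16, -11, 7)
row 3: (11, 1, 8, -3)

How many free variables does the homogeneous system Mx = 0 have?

Row reduce to echelon form.
R2 ← R2 + R1: [0, -3, -7, 4]
R3 ← R3 + (11/5)·R1: [0, -204/5, 84/5, -48/5]
R3 ← R3 − (68/5)·R2: [0, 0, 112, -64]
3 nonzero rows, so rank(M) = 3.
M has 4 columns; by rank–nullity, nullity = 4 − 3 = 1.

1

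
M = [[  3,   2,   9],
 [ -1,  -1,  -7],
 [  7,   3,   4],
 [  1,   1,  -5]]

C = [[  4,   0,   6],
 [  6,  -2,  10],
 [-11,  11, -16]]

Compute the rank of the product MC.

First compute MC:
[[-75,  95, -106],
 [ 67, -75,  96],
 [  2,  38,   8],
 [ 65, -57,  96]]
Now row reduce the product.
R2 ← R2 + (67/75)·R1: [0, 148/15, 98/75]
R3 ← R3 + (2/75)·R1: [0, 608/15, 388/75]
R4 ← R4 + (13/15)·R1: [0, 76/3, 62/15]
R3 ← R3 − (152/37)·R2: [0, 0, -36/185]
R4 ← R4 − (95/37)·R2: [0, 0, 144/185]
R4 ← R4 + (4)·R3: [0, 0, 0]
3 nonzero rows, so rank(MC) = 3.

3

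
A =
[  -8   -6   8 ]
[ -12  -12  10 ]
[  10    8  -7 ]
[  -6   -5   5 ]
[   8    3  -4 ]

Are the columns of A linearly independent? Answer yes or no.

yes

Row reduce A to echelon form.
R2 ← R2 − (3/2)·R1: [0, -3, -2]
R3 ← R3 + (5/4)·R1: [0, 1/2, 3]
R4 ← R4 − (3/4)·R1: [0, -1/2, -1]
R5 ← R5 + R1: [0, -3, 4]
R3 ← R3 + (1/6)·R2: [0, 0, 8/3]
R4 ← R4 − (1/6)·R2: [0, 0, -2/3]
R5 ← R5 − R2: [0, 0, 6]
R4 ← R4 + (1/4)·R3: [0, 0, 0]
R5 ← R5 − (9/4)·R3: [0, 0, 0]
3 pivots among 3 columns.
Every column is a pivot column, so the columns are linearly independent.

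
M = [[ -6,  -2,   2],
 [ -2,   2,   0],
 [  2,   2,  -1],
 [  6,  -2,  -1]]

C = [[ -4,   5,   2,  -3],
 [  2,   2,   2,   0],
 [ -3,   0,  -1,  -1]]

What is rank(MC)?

First compute MC:
[[ 14, -34, -18,  16],
 [ 12,  -6,   0,   6],
 [ -1,  14,   9,  -5],
 [-25,  26,   9, -17]]
Now row reduce the product.
R2 ← R2 − (6/7)·R1: [0, 162/7, 108/7, -54/7]
R3 ← R3 + (1/14)·R1: [0, 81/7, 54/7, -27/7]
R4 ← R4 + (25/14)·R1: [0, -243/7, -162/7, 81/7]
R3 ← R3 − (1/2)·R2: [0, 0, 0, 0]
R4 ← R4 + (3/2)·R2: [0, 0, 0, 0]
2 nonzero rows, so rank(MC) = 2.

2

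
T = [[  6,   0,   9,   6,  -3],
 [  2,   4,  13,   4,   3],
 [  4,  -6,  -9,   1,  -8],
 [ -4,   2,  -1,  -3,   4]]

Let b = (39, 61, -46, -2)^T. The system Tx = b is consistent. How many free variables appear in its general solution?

Row reduce the augmented matrix [T | b].
R2 ← R2 − (1/3)·R1: [0, 4, 10, 2, 4, 48]
R3 ← R3 − (2/3)·R1: [0, -6, -15, -3, -6, -72]
R4 ← R4 + (2/3)·R1: [0, 2, 5, 1, 2, 24]
R3 ← R3 + (3/2)·R2: [0, 0, 0, 0, 0, 0]
R4 ← R4 − (1/2)·R2: [0, 0, 0, 0, 0, 0]
The echelon form has 2 nonzero rows, and every pivot lies in the first 5 columns, so rank(T) = rank([T|b]) = 2.
The system is consistent.
Free variables = (unknowns) − (rank) = 5 − 2 = 3.

3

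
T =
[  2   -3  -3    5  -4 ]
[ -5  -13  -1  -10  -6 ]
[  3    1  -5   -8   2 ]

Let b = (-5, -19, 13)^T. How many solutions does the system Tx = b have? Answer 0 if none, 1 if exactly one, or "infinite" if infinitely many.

infinite

Row reduce the augmented matrix [T | b].
R2 ← R2 + (5/2)·R1: [0, -41/2, -17/2, 5/2, -16, -63/2]
R3 ← R3 − (3/2)·R1: [0, 11/2, -1/2, -31/2, 8, 41/2]
R3 ← R3 + (11/41)·R2: [0, 0, -114/41, -608/41, 152/41, 494/41]
The echelon form has 3 nonzero rows, and every pivot lies in the first 5 columns, so rank(T) = rank([T|b]) = 3.
The system is consistent.
rank = 3 < 5 unknowns, so there are infinitely many solutions.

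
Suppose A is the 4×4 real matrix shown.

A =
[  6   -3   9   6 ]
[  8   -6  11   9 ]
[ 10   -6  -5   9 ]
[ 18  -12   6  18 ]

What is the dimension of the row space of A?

3

Row reduce to echelon form.
R2 ← R2 − (4/3)·R1: [0, -2, -1, 1]
R3 ← R3 − (5/3)·R1: [0, -1, -20, -1]
R4 ← R4 − (3)·R1: [0, -3, -21, 0]
R3 ← R3 − (1/2)·R2: [0, 0, -39/2, -3/2]
R4 ← R4 − (3/2)·R2: [0, 0, -39/2, -3/2]
R4 ← R4 − R3: [0, 0, 0, 0]
Echelon form has 3 nonzero rows, so rank(A) = 3.
The row space has dimension equal to the rank: 3.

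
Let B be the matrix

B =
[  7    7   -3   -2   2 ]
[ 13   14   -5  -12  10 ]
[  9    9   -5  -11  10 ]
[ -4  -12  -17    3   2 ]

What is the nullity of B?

Row reduce to echelon form.
R2 ← R2 − (13/7)·R1: [0, 1, 4/7, -58/7, 44/7]
R3 ← R3 − (9/7)·R1: [0, 0, -8/7, -59/7, 52/7]
R4 ← R4 + (4/7)·R1: [0, -8, -131/7, 13/7, 22/7]
R4 ← R4 + (8)·R2: [0, 0, -99/7, -451/7, 374/7]
R4 ← R4 − (99/8)·R3: [0, 0, 0, 319/8, -77/2]
4 nonzero rows, so rank(B) = 4.
B has 5 columns; by rank–nullity, nullity = 5 − 4 = 1.

1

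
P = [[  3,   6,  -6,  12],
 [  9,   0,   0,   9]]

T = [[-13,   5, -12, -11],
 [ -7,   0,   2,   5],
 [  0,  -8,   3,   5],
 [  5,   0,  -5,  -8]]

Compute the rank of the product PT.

2

First compute PT:
[[-21,  63, -102, -129],
 [-72,  45, -153, -171]]
Now row reduce the product.
R2 ← R2 − (24/7)·R1: [0, -171, 1377/7, 1899/7]
2 nonzero rows, so rank(PT) = 2.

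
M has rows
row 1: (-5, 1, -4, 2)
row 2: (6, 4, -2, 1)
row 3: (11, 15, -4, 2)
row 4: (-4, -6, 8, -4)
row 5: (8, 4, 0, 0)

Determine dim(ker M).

Row reduce to echelon form.
R2 ← R2 + (6/5)·R1: [0, 26/5, -34/5, 17/5]
R3 ← R3 + (11/5)·R1: [0, 86/5, -64/5, 32/5]
R4 ← R4 − (4/5)·R1: [0, -34/5, 56/5, -28/5]
R5 ← R5 + (8/5)·R1: [0, 28/5, -32/5, 16/5]
R3 ← R3 − (43/13)·R2: [0, 0, 126/13, -63/13]
R4 ← R4 + (17/13)·R2: [0, 0, 30/13, -15/13]
R5 ← R5 − (14/13)·R2: [0, 0, 12/13, -6/13]
R4 ← R4 − (5/21)·R3: [0, 0, 0, 0]
R5 ← R5 − (2/21)·R3: [0, 0, 0, 0]
3 nonzero rows, so rank(M) = 3.
M has 4 columns; by rank–nullity, nullity = 4 − 3 = 1.

1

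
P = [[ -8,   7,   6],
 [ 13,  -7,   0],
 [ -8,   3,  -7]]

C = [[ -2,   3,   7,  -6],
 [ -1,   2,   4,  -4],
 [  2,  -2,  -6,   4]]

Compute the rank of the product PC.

First compute PC:
[[ 21, -22, -64,  44],
 [-19,  25,  63, -50],
 [ -1,  -4,  -2,   8]]
Now row reduce the product.
R2 ← R2 + (19/21)·R1: [0, 107/21, 107/21, -214/21]
R3 ← R3 + (1/21)·R1: [0, -106/21, -106/21, 212/21]
R3 ← R3 + (106/107)·R2: [0, 0, 0, 0]
2 nonzero rows, so rank(PC) = 2.

2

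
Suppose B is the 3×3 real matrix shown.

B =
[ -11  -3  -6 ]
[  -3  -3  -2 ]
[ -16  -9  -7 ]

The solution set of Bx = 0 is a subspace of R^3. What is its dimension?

0

Row reduce to echelon form.
R2 ← R2 − (3/11)·R1: [0, -24/11, -4/11]
R3 ← R3 − (16/11)·R1: [0, -51/11, 19/11]
R3 ← R3 − (17/8)·R2: [0, 0, 5/2]
3 nonzero rows, so rank(B) = 3.
B has 3 columns; by rank–nullity, nullity = 3 − 3 = 0.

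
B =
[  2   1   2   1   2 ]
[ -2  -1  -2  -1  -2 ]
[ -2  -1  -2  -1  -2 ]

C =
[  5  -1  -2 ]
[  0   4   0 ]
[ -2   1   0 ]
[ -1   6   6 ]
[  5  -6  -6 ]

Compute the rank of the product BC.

First compute BC:
[[ 15,  -2, -10],
 [-15,   2,  10],
 [-15,   2,  10]]
Now row reduce the product.
R2 ← R2 + R1: [0, 0, 0]
R3 ← R3 + R1: [0, 0, 0]
1 nonzero row, so rank(BC) = 1.

1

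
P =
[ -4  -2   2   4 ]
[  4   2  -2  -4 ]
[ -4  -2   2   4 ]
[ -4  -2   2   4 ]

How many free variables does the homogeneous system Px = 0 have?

3

Row reduce to echelon form.
R2 ← R2 + R1: [0, 0, 0, 0]
R3 ← R3 − R1: [0, 0, 0, 0]
R4 ← R4 − R1: [0, 0, 0, 0]
1 nonzero row, so rank(P) = 1.
P has 4 columns; by rank–nullity, nullity = 4 − 1 = 3.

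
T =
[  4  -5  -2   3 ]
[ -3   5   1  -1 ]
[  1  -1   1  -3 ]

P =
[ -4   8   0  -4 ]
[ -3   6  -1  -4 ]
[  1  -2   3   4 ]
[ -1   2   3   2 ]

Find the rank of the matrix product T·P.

First compute TP:
[[ -6,  12,   8,   2],
 [ -1,   2,  -5,  -6],
 [  3,  -6,  -5,  -2]]
Now row reduce the product.
R2 ← R2 − (1/6)·R1: [0, 0, -19/3, -19/3]
R3 ← R3 + (1/2)·R1: [0, 0, -1, -1]
R3 ← R3 − (3/19)·R2: [0, 0, 0, 0]
2 nonzero rows, so rank(TP) = 2.

2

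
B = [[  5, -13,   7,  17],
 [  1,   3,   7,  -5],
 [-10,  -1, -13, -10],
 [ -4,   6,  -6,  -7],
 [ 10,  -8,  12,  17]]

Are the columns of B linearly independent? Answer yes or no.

Row reduce B to echelon form.
R2 ← R2 − (1/5)·R1: [0, 28/5, 28/5, -42/5]
R3 ← R3 + (2)·R1: [0, -27, 1, 24]
R4 ← R4 + (4/5)·R1: [0, -22/5, -2/5, 33/5]
R5 ← R5 − (2)·R1: [0, 18, -2, -17]
R3 ← R3 + (135/28)·R2: [0, 0, 28, -33/2]
R4 ← R4 + (11/14)·R2: [0, 0, 4, 0]
R5 ← R5 − (45/14)·R2: [0, 0, -20, 10]
R4 ← R4 − (1/7)·R3: [0, 0, 0, 33/14]
R5 ← R5 + (5/7)·R3: [0, 0, 0, -25/14]
R5 ← R5 + (25/33)·R4: [0, 0, 0, 0]
4 pivots among 4 columns.
Every column is a pivot column, so the columns are linearly independent.

yes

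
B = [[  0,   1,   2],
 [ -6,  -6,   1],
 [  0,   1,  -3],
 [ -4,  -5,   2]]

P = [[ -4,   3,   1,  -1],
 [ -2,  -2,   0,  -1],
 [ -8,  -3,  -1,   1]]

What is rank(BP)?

First compute BP:
[[-18,  -8,  -2,   1],
 [ 28,  -9,  -7,  13],
 [ 22,   7,   3,  -4],
 [ 10,  -8,  -6,  11]]
Now row reduce the product.
R2 ← R2 + (14/9)·R1: [0, -193/9, -91/9, 131/9]
R3 ← R3 + (11/9)·R1: [0, -25/9, 5/9, -25/9]
R4 ← R4 + (5/9)·R1: [0, -112/9, -64/9, 104/9]
R3 ← R3 − (25/193)·R2: [0, 0, 360/193, -900/193]
R4 ← R4 − (112/193)·R2: [0, 0, -240/193, 600/193]
R4 ← R4 + (2/3)·R3: [0, 0, 0, 0]
3 nonzero rows, so rank(BP) = 3.

3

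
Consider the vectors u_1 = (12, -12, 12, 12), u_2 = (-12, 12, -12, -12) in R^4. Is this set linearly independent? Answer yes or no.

no

Form the matrix with these vectors as rows and row reduce.
R2 ← R2 + R1: [0, 0, 0, 0]
1 nonzero row, so the 2 vectors span a space of dimension 1.
Since 1 < 2, the vectors are linearly dependent.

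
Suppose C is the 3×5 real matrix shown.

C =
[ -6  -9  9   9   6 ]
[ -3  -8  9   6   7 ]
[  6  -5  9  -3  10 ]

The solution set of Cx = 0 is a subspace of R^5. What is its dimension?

3

Row reduce to echelon form.
R2 ← R2 − (1/2)·R1: [0, -7/2, 9/2, 3/2, 4]
R3 ← R3 + R1: [0, -14, 18, 6, 16]
R3 ← R3 − (4)·R2: [0, 0, 0, 0, 0]
2 nonzero rows, so rank(C) = 2.
C has 5 columns; by rank–nullity, nullity = 5 − 2 = 3.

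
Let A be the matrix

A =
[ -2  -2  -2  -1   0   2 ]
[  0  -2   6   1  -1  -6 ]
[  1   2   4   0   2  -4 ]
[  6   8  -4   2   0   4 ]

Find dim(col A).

3

Row reduce to echelon form.
R3 ← R3 + (1/2)·R1: [0, 1, 3, -1/2, 2, -3]
R4 ← R4 + (3)·R1: [0, 2, -10, -1, 0, 10]
R3 ← R3 + (1/2)·R2: [0, 0, 6, 0, 3/2, -6]
R4 ← R4 + R2: [0, 0, -4, 0, -1, 4]
R4 ← R4 + (2/3)·R3: [0, 0, 0, 0, 0, 0]
Echelon form has 3 nonzero rows, so rank(A) = 3.
The column space has dimension equal to the rank: 3.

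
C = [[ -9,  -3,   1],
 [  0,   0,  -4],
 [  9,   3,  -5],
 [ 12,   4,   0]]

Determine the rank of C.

Row reduce to echelon form.
R3 ← R3 + R1: [0, 0, -4]
R4 ← R4 + (4/3)·R1: [0, 0, 4/3]
R3 ← R3 − R2: [0, 0, 0]
R4 ← R4 + (1/3)·R2: [0, 0, 0]
Echelon form has 2 nonzero rows, so rank(C) = 2.

2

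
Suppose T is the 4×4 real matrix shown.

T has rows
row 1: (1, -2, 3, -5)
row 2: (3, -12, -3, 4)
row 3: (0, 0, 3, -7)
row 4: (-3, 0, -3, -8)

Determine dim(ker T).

1

Row reduce to echelon form.
R2 ← R2 − (3)·R1: [0, -6, -12, 19]
R4 ← R4 + (3)·R1: [0, -6, 6, -23]
R4 ← R4 − R2: [0, 0, 18, -42]
R4 ← R4 − (6)·R3: [0, 0, 0, 0]
3 nonzero rows, so rank(T) = 3.
T has 4 columns; by rank–nullity, nullity = 4 − 3 = 1.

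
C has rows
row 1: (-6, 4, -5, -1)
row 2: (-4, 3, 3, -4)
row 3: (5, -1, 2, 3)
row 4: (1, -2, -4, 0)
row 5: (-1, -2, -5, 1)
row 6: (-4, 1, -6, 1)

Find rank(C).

Row reduce to echelon form.
R2 ← R2 − (2/3)·R1: [0, 1/3, 19/3, -10/3]
R3 ← R3 + (5/6)·R1: [0, 7/3, -13/6, 13/6]
R4 ← R4 + (1/6)·R1: [0, -4/3, -29/6, -1/6]
R5 ← R5 − (1/6)·R1: [0, -8/3, -25/6, 7/6]
R6 ← R6 − (2/3)·R1: [0, -5/3, -8/3, 5/3]
R3 ← R3 − (7)·R2: [0, 0, -93/2, 51/2]
R4 ← R4 + (4)·R2: [0, 0, 41/2, -27/2]
R5 ← R5 + (8)·R2: [0, 0, 93/2, -51/2]
R6 ← R6 + (5)·R2: [0, 0, 29, -15]
R4 ← R4 + (41/93)·R3: [0, 0, 0, -70/31]
R5 ← R5 + R3: [0, 0, 0, 0]
R6 ← R6 + (58/93)·R3: [0, 0, 0, 28/31]
R6 ← R6 + (2/5)·R4: [0, 0, 0, 0]
Echelon form has 4 nonzero rows, so rank(C) = 4.

4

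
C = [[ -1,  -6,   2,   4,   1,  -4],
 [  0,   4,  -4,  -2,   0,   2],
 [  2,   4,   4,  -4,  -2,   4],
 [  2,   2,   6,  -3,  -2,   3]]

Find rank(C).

2

Row reduce to echelon form.
R3 ← R3 + (2)·R1: [0, -8, 8, 4, 0, -4]
R4 ← R4 + (2)·R1: [0, -10, 10, 5, 0, -5]
R3 ← R3 + (2)·R2: [0, 0, 0, 0, 0, 0]
R4 ← R4 + (5/2)·R2: [0, 0, 0, 0, 0, 0]
Echelon form has 2 nonzero rows, so rank(C) = 2.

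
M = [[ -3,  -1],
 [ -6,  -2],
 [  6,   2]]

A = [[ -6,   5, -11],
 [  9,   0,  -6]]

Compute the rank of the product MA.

1

First compute MA:
[[  9, -15,  39],
 [ 18, -30,  78],
 [-18,  30, -78]]
Now row reduce the product.
R2 ← R2 − (2)·R1: [0, 0, 0]
R3 ← R3 + (2)·R1: [0, 0, 0]
1 nonzero row, so rank(MA) = 1.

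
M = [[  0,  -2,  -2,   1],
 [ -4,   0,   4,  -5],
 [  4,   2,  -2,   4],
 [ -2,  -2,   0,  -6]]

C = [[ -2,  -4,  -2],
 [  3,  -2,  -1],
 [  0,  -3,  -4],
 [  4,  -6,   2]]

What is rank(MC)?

First compute MC:
[[ -2,   4,  12],
 [-12,  34, -18],
 [ 14, -38,   6],
 [-26,  48,  -6]]
Now row reduce the product.
R2 ← R2 − (6)·R1: [0, 10, -90]
R3 ← R3 + (7)·R1: [0, -10, 90]
R4 ← R4 − (13)·R1: [0, -4, -162]
R3 ← R3 + R2: [0, 0, 0]
R4 ← R4 + (2/5)·R2: [0, 0, -198]
Swap R3 ↔ R4
3 nonzero rows, so rank(MC) = 3.

3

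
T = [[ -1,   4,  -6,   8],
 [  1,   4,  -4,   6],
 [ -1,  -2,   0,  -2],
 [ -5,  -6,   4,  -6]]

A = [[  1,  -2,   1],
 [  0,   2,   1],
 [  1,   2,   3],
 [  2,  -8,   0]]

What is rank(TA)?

First compute TA:
[[  9, -66, -15],
 [  9, -50,  -7],
 [ -5,  14,  -3],
 [-13,  54,   1]]
Now row reduce the product.
R2 ← R2 − R1: [0, 16, 8]
R3 ← R3 + (5/9)·R1: [0, -68/3, -34/3]
R4 ← R4 + (13/9)·R1: [0, -124/3, -62/3]
R3 ← R3 + (17/12)·R2: [0, 0, 0]
R4 ← R4 + (31/12)·R2: [0, 0, 0]
2 nonzero rows, so rank(TA) = 2.

2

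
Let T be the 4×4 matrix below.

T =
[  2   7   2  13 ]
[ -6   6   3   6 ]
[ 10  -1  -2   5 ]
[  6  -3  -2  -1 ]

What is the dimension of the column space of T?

2

Row reduce to echelon form.
R2 ← R2 + (3)·R1: [0, 27, 9, 45]
R3 ← R3 − (5)·R1: [0, -36, -12, -60]
R4 ← R4 − (3)·R1: [0, -24, -8, -40]
R3 ← R3 + (4/3)·R2: [0, 0, 0, 0]
R4 ← R4 + (8/9)·R2: [0, 0, 0, 0]
Echelon form has 2 nonzero rows, so rank(T) = 2.
The column space has dimension equal to the rank: 2.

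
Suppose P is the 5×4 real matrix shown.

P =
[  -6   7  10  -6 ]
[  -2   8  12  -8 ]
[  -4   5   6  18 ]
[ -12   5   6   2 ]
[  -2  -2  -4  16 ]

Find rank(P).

3

Row reduce to echelon form.
R2 ← R2 − (1/3)·R1: [0, 17/3, 26/3, -6]
R3 ← R3 − (2/3)·R1: [0, 1/3, -2/3, 22]
R4 ← R4 − (2)·R1: [0, -9, -14, 14]
R5 ← R5 − (1/3)·R1: [0, -13/3, -22/3, 18]
R3 ← R3 − (1/17)·R2: [0, 0, -20/17, 380/17]
R4 ← R4 + (27/17)·R2: [0, 0, -4/17, 76/17]
R5 ← R5 + (13/17)·R2: [0, 0, -12/17, 228/17]
R4 ← R4 − (1/5)·R3: [0, 0, 0, 0]
R5 ← R5 − (3/5)·R3: [0, 0, 0, 0]
Echelon form has 3 nonzero rows, so rank(P) = 3.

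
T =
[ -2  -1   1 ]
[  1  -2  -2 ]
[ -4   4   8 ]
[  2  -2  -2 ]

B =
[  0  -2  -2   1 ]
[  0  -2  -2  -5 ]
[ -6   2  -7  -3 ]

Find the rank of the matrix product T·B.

3

First compute TB:
[[ -6,   8,  -1,   0],
 [ 12,  -2,  16,  17],
 [-48,  16, -56, -48],
 [ 12,  -4,  14,  18]]
Now row reduce the product.
R2 ← R2 + (2)·R1: [0, 14, 14, 17]
R3 ← R3 − (8)·R1: [0, -48, -48, -48]
R4 ← R4 + (2)·R1: [0, 12, 12, 18]
R3 ← R3 + (24/7)·R2: [0, 0, 0, 72/7]
R4 ← R4 − (6/7)·R2: [0, 0, 0, 24/7]
R4 ← R4 − (1/3)·R3: [0, 0, 0, 0]
3 nonzero rows, so rank(TB) = 3.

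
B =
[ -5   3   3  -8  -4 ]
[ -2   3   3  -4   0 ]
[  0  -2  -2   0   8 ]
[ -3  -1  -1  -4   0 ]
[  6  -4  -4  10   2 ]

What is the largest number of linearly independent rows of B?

3

Row reduce to echelon form.
R2 ← R2 − (2/5)·R1: [0, 9/5, 9/5, -4/5, 8/5]
R4 ← R4 − (3/5)·R1: [0, -14/5, -14/5, 4/5, 12/5]
R5 ← R5 + (6/5)·R1: [0, -2/5, -2/5, 2/5, -14/5]
R3 ← R3 + (10/9)·R2: [0, 0, 0, -8/9, 88/9]
R4 ← R4 + (14/9)·R2: [0, 0, 0, -4/9, 44/9]
R5 ← R5 + (2/9)·R2: [0, 0, 0, 2/9, -22/9]
R4 ← R4 − (1/2)·R3: [0, 0, 0, 0, 0]
R5 ← R5 + (1/4)·R3: [0, 0, 0, 0, 0]
Echelon form has 3 nonzero rows, so rank(B) = 3.
The rank gives the maximum number of linearly independent rows: 3.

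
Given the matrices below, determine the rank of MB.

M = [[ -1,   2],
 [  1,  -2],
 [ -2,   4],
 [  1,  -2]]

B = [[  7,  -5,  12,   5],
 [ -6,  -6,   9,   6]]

1

First compute MB:
[[-19,  -7,   6,   7],
 [ 19,   7,  -6,  -7],
 [-38, -14,  12,  14],
 [ 19,   7,  -6,  -7]]
Now row reduce the product.
R2 ← R2 + R1: [0, 0, 0, 0]
R3 ← R3 − (2)·R1: [0, 0, 0, 0]
R4 ← R4 + R1: [0, 0, 0, 0]
1 nonzero row, so rank(MB) = 1.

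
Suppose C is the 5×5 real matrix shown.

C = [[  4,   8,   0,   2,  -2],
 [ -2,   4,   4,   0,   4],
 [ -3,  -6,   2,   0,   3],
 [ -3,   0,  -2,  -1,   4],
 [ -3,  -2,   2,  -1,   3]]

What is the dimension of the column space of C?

Row reduce to echelon form.
R2 ← R2 + (1/2)·R1: [0, 8, 4, 1, 3]
R3 ← R3 + (3/4)·R1: [0, 0, 2, 3/2, 3/2]
R4 ← R4 + (3/4)·R1: [0, 6, -2, 1/2, 5/2]
R5 ← R5 + (3/4)·R1: [0, 4, 2, 1/2, 3/2]
R4 ← R4 − (3/4)·R2: [0, 0, -5, -1/4, 1/4]
R5 ← R5 − (1/2)·R2: [0, 0, 0, 0, 0]
R4 ← R4 + (5/2)·R3: [0, 0, 0, 7/2, 4]
Echelon form has 4 nonzero rows, so rank(C) = 4.
The column space has dimension equal to the rank: 4.

4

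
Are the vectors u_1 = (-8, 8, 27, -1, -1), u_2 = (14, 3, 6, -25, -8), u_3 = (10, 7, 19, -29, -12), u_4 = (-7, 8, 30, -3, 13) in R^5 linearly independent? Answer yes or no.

Form the matrix with these vectors as rows and row reduce.
R2 ← R2 + (7/4)·R1: [0, 17, 213/4, -107/4, -39/4]
R3 ← R3 + (5/4)·R1: [0, 17, 211/4, -121/4, -53/4]
R4 ← R4 − (7/8)·R1: [0, 1, 51/8, -17/8, 111/8]
R3 ← R3 − R2: [0, 0, -1/2, -7/2, -7/2]
R4 ← R4 − (1/17)·R2: [0, 0, 441/136, -75/136, 1965/136]
R4 ← R4 + (441/68)·R3: [0, 0, 0, -93/4, -33/4]
4 nonzero rows, so the 4 vectors span a space of dimension 4.
Since 4 = 4, the vectors are linearly independent.

yes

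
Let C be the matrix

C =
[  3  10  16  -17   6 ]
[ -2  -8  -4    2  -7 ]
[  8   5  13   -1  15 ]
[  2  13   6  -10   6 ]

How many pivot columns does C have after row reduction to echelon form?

4

Row reduce to echelon form.
R2 ← R2 + (2/3)·R1: [0, -4/3, 20/3, -28/3, -3]
R3 ← R3 − (8/3)·R1: [0, -65/3, -89/3, 133/3, -1]
R4 ← R4 − (2/3)·R1: [0, 19/3, -14/3, 4/3, 2]
R3 ← R3 − (65/4)·R2: [0, 0, -138, 196, 191/4]
R4 ← R4 + (19/4)·R2: [0, 0, 27, -43, -49/4]
R4 ← R4 + (9/46)·R3: [0, 0, 0, -107/23, -535/184]
Echelon form has 4 nonzero rows, so rank(C) = 4.
Each nonzero row contributes one pivot column: 4 pivot columns.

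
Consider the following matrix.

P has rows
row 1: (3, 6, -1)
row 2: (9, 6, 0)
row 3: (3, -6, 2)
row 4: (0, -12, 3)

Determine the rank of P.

2

Row reduce to echelon form.
R2 ← R2 − (3)·R1: [0, -12, 3]
R3 ← R3 − R1: [0, -12, 3]
R3 ← R3 − R2: [0, 0, 0]
R4 ← R4 − R2: [0, 0, 0]
Echelon form has 2 nonzero rows, so rank(P) = 2.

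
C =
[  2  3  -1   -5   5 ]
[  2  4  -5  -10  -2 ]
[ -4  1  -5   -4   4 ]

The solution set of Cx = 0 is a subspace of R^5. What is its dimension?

2

Row reduce to echelon form.
R2 ← R2 − R1: [0, 1, -4, -5, -7]
R3 ← R3 + (2)·R1: [0, 7, -7, -14, 14]
R3 ← R3 − (7)·R2: [0, 0, 21, 21, 63]
3 nonzero rows, so rank(C) = 3.
C has 5 columns; by rank–nullity, nullity = 5 − 3 = 2.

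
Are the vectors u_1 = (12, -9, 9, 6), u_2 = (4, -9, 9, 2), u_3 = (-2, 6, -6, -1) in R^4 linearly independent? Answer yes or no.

no

Form the matrix with these vectors as rows and row reduce.
R2 ← R2 − (1/3)·R1: [0, -6, 6, 0]
R3 ← R3 + (1/6)·R1: [0, 9/2, -9/2, 0]
R3 ← R3 + (3/4)·R2: [0, 0, 0, 0]
2 nonzero rows, so the 3 vectors span a space of dimension 2.
Since 2 < 3, the vectors are linearly dependent.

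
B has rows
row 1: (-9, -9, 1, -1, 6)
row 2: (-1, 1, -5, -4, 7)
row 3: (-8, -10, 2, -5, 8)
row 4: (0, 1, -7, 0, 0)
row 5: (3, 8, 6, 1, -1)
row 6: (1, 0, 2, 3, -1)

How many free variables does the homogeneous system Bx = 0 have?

0

Row reduce to echelon form.
R2 ← R2 − (1/9)·R1: [0, 2, -46/9, -35/9, 19/3]
R3 ← R3 − (8/9)·R1: [0, -2, 10/9, -37/9, 8/3]
R5 ← R5 + (1/3)·R1: [0, 5, 19/3, 2/3, 1]
R6 ← R6 + (1/9)·R1: [0, -1, 19/9, 26/9, -1/3]
R3 ← R3 + R2: [0, 0, -4, -8, 9]
R4 ← R4 − (1/2)·R2: [0, 0, -40/9, 35/18, -19/6]
R5 ← R5 − (5/2)·R2: [0, 0, 172/9, 187/18, -89/6]
R6 ← R6 + (1/2)·R2: [0, 0, -4/9, 17/18, 17/6]
R4 ← R4 − (10/9)·R3: [0, 0, 0, 65/6, -79/6]
R5 ← R5 + (43/9)·R3: [0, 0, 0, -167/6, 169/6]
R6 ← R6 − (1/9)·R3: [0, 0, 0, 11/6, 11/6]
R5 ← R5 + (167/65)·R4: [0, 0, 0, 0, -368/65]
R6 ← R6 − (11/65)·R4: [0, 0, 0, 0, 264/65]
R6 ← R6 + (33/46)·R5: [0, 0, 0, 0, 0]
5 nonzero rows, so rank(B) = 5.
B has 5 columns; by rank–nullity, nullity = 5 − 5 = 0.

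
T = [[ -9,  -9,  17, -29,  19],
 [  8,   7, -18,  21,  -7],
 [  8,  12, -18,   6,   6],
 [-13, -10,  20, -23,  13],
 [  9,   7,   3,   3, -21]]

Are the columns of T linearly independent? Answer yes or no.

no

Row reduce T to echelon form.
R2 ← R2 + (8/9)·R1: [0, -1, -26/9, -43/9, 89/9]
R3 ← R3 + (8/9)·R1: [0, 4, -26/9, -178/9, 206/9]
R4 ← R4 − (13/9)·R1: [0, 3, -41/9, 170/9, -130/9]
R5 ← R5 + R1: [0, -2, 20, -26, -2]
R3 ← R3 + (4)·R2: [0, 0, -130/9, -350/9, 562/9]
R4 ← R4 + (3)·R2: [0, 0, -119/9, 41/9, 137/9]
R5 ← R5 − (2)·R2: [0, 0, 232/9, -148/9, -196/9]
R4 ← R4 − (119/130)·R3: [0, 0, 0, 522/13, -2726/65]
R5 ← R5 + (116/65)·R3: [0, 0, 0, -1116/13, 5828/65]
R5 ← R5 + (62/29)·R4: [0, 0, 0, 0, 0]
4 pivots among 5 columns.
Only 4 < 5 pivot columns, so the columns are linearly dependent.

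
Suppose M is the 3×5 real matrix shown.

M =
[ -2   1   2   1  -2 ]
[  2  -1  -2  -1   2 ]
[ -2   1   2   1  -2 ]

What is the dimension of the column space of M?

Row reduce to echelon form.
R2 ← R2 + R1: [0, 0, 0, 0, 0]
R3 ← R3 − R1: [0, 0, 0, 0, 0]
Echelon form has 1 nonzero row, so rank(M) = 1.
The column space has dimension equal to the rank: 1.

1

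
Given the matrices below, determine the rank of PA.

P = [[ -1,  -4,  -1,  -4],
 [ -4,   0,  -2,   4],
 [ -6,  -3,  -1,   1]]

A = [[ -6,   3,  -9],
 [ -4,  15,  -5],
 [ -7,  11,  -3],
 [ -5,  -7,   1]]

First compute PA:
[[ 49, -46,  28],
 [ 18, -62,  46],
 [ 50, -81,  73]]
Now row reduce the product.
R2 ← R2 − (18/49)·R1: [0, -2210/49, 250/7]
R3 ← R3 − (50/49)·R1: [0, -1669/49, 311/7]
R3 ← R3 − (1669/2210)·R2: [0, 0, 3858/221]
3 nonzero rows, so rank(PA) = 3.

3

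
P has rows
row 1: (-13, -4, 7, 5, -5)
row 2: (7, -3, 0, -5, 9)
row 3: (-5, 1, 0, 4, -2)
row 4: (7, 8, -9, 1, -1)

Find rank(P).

Row reduce to echelon form.
R2 ← R2 + (7/13)·R1: [0, -67/13, 49/13, -30/13, 82/13]
R3 ← R3 − (5/13)·R1: [0, 33/13, -35/13, 27/13, -1/13]
R4 ← R4 + (7/13)·R1: [0, 76/13, -68/13, 48/13, -48/13]
R3 ← R3 + (33/67)·R2: [0, 0, -56/67, 63/67, 203/67]
R4 ← R4 + (76/67)·R2: [0, 0, -64/67, 72/67, 232/67]
R4 ← R4 − (8/7)·R3: [0, 0, 0, 0, 0]
Echelon form has 3 nonzero rows, so rank(P) = 3.

3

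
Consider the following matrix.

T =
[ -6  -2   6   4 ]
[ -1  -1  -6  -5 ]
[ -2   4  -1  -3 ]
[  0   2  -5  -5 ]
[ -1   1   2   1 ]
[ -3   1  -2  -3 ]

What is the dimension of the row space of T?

3

Row reduce to echelon form.
R2 ← R2 − (1/6)·R1: [0, -2/3, -7, -17/3]
R3 ← R3 − (1/3)·R1: [0, 14/3, -3, -13/3]
R5 ← R5 − (1/6)·R1: [0, 4/3, 1, 1/3]
R6 ← R6 − (1/2)·R1: [0, 2, -5, -5]
R3 ← R3 + (7)·R2: [0, 0, -52, -44]
R4 ← R4 + (3)·R2: [0, 0, -26, -22]
R5 ← R5 + (2)·R2: [0, 0, -13, -11]
R6 ← R6 + (3)·R2: [0, 0, -26, -22]
R4 ← R4 − (1/2)·R3: [0, 0, 0, 0]
R5 ← R5 − (1/4)·R3: [0, 0, 0, 0]
R6 ← R6 − (1/2)·R3: [0, 0, 0, 0]
Echelon form has 3 nonzero rows, so rank(T) = 3.
The row space has dimension equal to the rank: 3.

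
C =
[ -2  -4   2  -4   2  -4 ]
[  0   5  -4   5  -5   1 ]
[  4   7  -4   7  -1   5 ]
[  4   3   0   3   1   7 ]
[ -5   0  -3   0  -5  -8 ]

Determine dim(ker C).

Row reduce to echelon form.
R3 ← R3 + (2)·R1: [0, -1, 0, -1, 3, -3]
R4 ← R4 + (2)·R1: [0, -5, 4, -5, 5, -1]
R5 ← R5 − (5/2)·R1: [0, 10, -8, 10, -10, 2]
R3 ← R3 + (1/5)·R2: [0, 0, -4/5, 0, 2, -14/5]
R4 ← R4 + R2: [0, 0, 0, 0, 0, 0]
R5 ← R5 − (2)·R2: [0, 0, 0, 0, 0, 0]
3 nonzero rows, so rank(C) = 3.
C has 6 columns; by rank–nullity, nullity = 6 − 3 = 3.

3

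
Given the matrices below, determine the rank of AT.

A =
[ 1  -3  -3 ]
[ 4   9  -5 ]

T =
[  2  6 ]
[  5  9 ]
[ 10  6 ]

2

First compute AT:
[[-43, -39],
 [  3,  75]]
Now row reduce the product.
R2 ← R2 + (3/43)·R1: [0, 3108/43]
2 nonzero rows, so rank(AT) = 2.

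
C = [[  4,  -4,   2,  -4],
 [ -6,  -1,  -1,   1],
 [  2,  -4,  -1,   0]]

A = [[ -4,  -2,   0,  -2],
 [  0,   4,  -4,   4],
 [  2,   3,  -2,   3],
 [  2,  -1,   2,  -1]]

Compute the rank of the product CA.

2

First compute CA:
[[-20, -14,   4, -14],
 [ 24,   4,   8,   4],
 [-10, -23,  18, -23]]
Now row reduce the product.
R2 ← R2 + (6/5)·R1: [0, -64/5, 64/5, -64/5]
R3 ← R3 − (1/2)·R1: [0, -16, 16, -16]
R3 ← R3 − (5/4)·R2: [0, 0, 0, 0]
2 nonzero rows, so rank(CA) = 2.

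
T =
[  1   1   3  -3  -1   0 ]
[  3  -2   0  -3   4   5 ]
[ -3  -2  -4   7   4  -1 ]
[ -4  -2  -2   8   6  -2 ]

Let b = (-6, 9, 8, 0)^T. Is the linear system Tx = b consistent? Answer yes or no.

Row reduce the augmented matrix [T | b].
R2 ← R2 − (3)·R1: [0, -5, -9, 6, 7, 5, 27]
R3 ← R3 + (3)·R1: [0, 1, 5, -2, 1, -1, -10]
R4 ← R4 + (4)·R1: [0, 2, 10, -4, 2, -2, -24]
R3 ← R3 + (1/5)·R2: [0, 0, 16/5, -4/5, 12/5, 0, -23/5]
R4 ← R4 + (2/5)·R2: [0, 0, 32/5, -8/5, 24/5, 0, -66/5]
R4 ← R4 − (2)·R3: [0, 0, 0, 0, 0, 0, -4]
The echelon form has 4 nonzero rows; the last pivot sits in the augmented column, so rank(T) = 3 but rank([T|b]) = 4.
Since the ranks differ, the system is inconsistent.

no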